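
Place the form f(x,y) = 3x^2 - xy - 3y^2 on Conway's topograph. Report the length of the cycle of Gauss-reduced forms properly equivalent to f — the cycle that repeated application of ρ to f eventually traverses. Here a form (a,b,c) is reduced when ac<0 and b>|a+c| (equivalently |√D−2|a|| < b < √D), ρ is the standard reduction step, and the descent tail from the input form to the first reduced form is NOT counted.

D = 37, ⌊√D⌋ = 6
descent: ρ → (-3,1,3)  [lands on river]
river: ρ → (3,5,-1)
river: ρ → (-1,5,3)
river: ρ → (3,1,-3)
river: ρ → (-3,5,1)
river: ρ → (1,5,-3)
ρ-cycle length = 6 (tail of 1 descent step not counted)

6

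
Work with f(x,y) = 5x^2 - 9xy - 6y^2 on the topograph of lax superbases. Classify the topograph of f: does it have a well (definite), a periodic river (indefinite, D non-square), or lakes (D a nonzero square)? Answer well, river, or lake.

D = b²−4ac = (-9)² − 4·5·(-6) = 201
D > 0 non-square ⇒ indefinite ⇒ periodic river

river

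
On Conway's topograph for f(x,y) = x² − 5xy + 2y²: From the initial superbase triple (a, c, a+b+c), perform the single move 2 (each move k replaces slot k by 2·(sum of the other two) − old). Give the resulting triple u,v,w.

start (1,2,-2) = (f(1,0),f(0,1),f(1,1))
replace slot 2: 2·(1+(-2)) − 2 = -4 → (1,-4,-2)

1,-4,-2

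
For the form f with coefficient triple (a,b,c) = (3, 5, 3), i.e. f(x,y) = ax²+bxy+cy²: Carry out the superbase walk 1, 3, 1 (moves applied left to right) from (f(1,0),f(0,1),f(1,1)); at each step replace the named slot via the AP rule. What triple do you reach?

start (3,3,11) = (f(1,0),f(0,1),f(1,1))
replace slot 1: 2·(3+11) − 3 = 25 → (25,3,11)
replace slot 3: 2·(25+3) − 11 = 45 → (25,3,45)
replace slot 1: 2·(3+45) − 25 = 71 → (71,3,45)

71,3,45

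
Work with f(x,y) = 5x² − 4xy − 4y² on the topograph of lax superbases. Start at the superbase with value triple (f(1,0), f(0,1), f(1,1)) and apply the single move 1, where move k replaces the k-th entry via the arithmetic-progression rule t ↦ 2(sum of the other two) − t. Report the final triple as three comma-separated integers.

start (5,-4,-3) = (f(1,0),f(0,1),f(1,1))
replace slot 1: 2·((-4)+(-3)) − 5 = -19 → (-19,-4,-3)

-19,-4,-3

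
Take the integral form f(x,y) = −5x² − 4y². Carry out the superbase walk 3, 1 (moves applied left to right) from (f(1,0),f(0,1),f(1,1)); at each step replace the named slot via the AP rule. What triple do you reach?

start (-5,-4,-9) = (f(1,0),f(0,1),f(1,1))
replace slot 3: 2·((-5)+(-4)) − (-9) = -9 → (-5,-4,-9)
replace slot 1: 2·((-4)+(-9)) − (-5) = -21 → (-21,-4,-9)

-21,-4,-9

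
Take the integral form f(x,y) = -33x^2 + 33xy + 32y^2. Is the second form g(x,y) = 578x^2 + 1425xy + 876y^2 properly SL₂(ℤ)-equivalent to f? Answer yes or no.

D₁ = 5313, D₂ = 5313
river cycle of f (length 16): (32, 31, -34), (-34, 37, 29), (29, 21, -42), (-42, 63, 8), (8, 65, -34), (-34, 71, 2), (2, 69, -69), (-69, 69, 2), (2, 71, -34), (-34, 65, 8), … (6 more)
river cycle of g (length 16): (29, 21, -42), (-42, 63, 8), (8, 65, -34), (-34, 71, 2), (2, 69, -69), (-69, 69, 2), (2, 71, -34), (-34, 65, 8), (8, 63, -42), (-42, 21, 29), … (6 more)
cycles coincide ⇒ equivalent

yes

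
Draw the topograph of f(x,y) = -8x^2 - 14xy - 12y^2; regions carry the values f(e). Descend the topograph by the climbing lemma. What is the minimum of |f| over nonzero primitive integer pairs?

translate: b→-2 (≡14 mod 16), so (8,14,12)→(8,-2,6)
flip: (8,-2,6)→(6,2,8)
reduced (well bottom): (6,2,8) with a≤c, −a<b≤a
well minimum |f| = |-6| = 6 (negative-definite)

6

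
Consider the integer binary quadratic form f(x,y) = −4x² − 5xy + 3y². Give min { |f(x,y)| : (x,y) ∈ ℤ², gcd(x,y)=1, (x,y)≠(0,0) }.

descent: ρ → (3,5,-4)  [lands on river]
river: ρ → (-4,3,4)
river: ρ → (4,5,-3)
river: ρ → (-3,7,2)
river: ρ → (2,5,-6)
river: ρ → (-6,7,1)
river: ρ → (1,7,-6)
river: ρ → (-6,5,2)
river: ρ → (2,7,-3)
river: ρ → (-3,5,4)
river: ρ → (4,3,-4)
river: ρ → (-4,5,3)
river: ρ → (3,7,-2)
river: ρ → (-2,5,6)
river: ρ → (6,7,-1)
river: ρ → (-1,7,6)
river: ρ → (6,5,-2)
river: ρ → (-2,7,3)
closes: descent 1, river 18
min |a| on river = 1

1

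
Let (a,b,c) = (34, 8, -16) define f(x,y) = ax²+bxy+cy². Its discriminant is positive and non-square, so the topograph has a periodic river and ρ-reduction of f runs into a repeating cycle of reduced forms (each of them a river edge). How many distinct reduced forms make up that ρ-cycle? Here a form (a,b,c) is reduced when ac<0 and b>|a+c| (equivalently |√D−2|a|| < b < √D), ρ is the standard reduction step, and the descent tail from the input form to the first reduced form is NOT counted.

D = 2240, ⌊√D⌋ = 47
descent: ρ → (-16,24,26)  [lands on river]
river: ρ → (26,28,-14)
river: ρ → (-14,28,26)
river: ρ → (26,24,-16)
river: ρ → (-16,40,10)
river: ρ → (10,40,-16)
ρ-cycle length = 6 (tail of 1 descent step not counted)

6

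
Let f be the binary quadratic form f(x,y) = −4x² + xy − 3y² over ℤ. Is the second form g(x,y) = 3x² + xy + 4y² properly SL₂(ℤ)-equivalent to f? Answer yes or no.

D₁ = -47, D₂ = -47
f is negative-definite; reduce −f:
−f: flip: (4,-1,3)→(3,1,4)
−f: reduced (well bottom): (3,1,4) with a≤c, −a<b≤a
flip sign back: reduced form of f is (-3,-1,-4)
g: reduced (well bottom): (3,1,4) with a≤c, −a<b≤a
reduced forms (-3, -1, -4) vs (3, 1, 4) ⇒ inequivalent

no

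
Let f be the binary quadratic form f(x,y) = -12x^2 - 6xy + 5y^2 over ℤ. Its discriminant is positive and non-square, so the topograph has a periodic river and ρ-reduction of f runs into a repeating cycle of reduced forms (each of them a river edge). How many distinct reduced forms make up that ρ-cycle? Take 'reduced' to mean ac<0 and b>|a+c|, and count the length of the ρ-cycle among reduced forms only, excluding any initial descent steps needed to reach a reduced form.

D = 276, ⌊√D⌋ = 16
descent: ρ → (5,16,-1)  [lands on river]
river: ρ → (-1,16,5)
river: ρ → (5,14,-4)
river: ρ → (-4,10,11)
river: ρ → (11,12,-3)
river: ρ → (-3,12,11)
river: ρ → (11,10,-4)
river: ρ → (-4,14,5)
ρ-cycle length = 8 (tail of 1 descent step not counted)

8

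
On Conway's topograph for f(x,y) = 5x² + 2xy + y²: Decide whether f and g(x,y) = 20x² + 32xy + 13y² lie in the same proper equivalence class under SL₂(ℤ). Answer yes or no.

D₁ = -16, D₂ = -16
f: flip: (5,2,1)→(1,-2,5)
f: translate: b→0 (≡-2 mod 2), so (1,-2,5)→(1,0,4)
f: reduced (well bottom): (1,0,4) with a≤c, −a<b≤a
g: translate: b→-8 (≡32 mod 40), so (20,32,13)→(20,-8,1)
g: flip: (20,-8,1)→(1,8,20)
g: translate: b→0 (≡8 mod 2), so (1,8,20)→(1,0,4)
g: reduced (well bottom): (1,0,4) with a≤c, −a<b≤a
reduced forms (1, 0, 4) vs (1, 0, 4) ⇒ equivalent

yes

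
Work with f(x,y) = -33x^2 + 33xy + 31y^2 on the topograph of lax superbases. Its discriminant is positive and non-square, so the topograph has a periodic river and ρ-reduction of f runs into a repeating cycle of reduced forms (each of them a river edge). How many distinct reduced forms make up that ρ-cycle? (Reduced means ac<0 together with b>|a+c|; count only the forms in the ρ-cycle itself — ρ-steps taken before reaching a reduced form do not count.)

D = 5181, ⌊√D⌋ = 71
river: ρ → (31,29,-35)
river: ρ → (-35,41,25)
river: ρ → (25,59,-17)
river: ρ → (-17,43,49)
river: ρ → (49,55,-11)
river: ρ → (-11,55,49)
river: ρ → (49,43,-17)
river: ρ → (-17,59,25)
river: ρ → (25,41,-35)
river: ρ → (-35,29,31)
river: ρ → (31,33,-33)
river: ρ → (-33,33,31)
ρ-cycle length = 12 (tail of 0 descent steps not counted)

12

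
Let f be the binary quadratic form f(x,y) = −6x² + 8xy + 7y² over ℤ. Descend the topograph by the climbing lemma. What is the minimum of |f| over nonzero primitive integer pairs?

river: ρ → (7,6,-7)
river: ρ → (-7,8,6)
river: ρ → (6,4,-9)
river: ρ → (-9,14,1)
river: ρ → (1,14,-9)
river: ρ → (-9,4,6)
river: ρ → (6,8,-7)
river: ρ → (-7,6,7)
river: ρ → (7,8,-6)
river: ρ → (-6,4,9)
river: ρ → (9,14,-1)
river: ρ → (-1,14,9)
river: ρ → (9,4,-6)
river: ρ → (-6,8,7)
closes: descent 0, river 14
min |a| on river = 1

1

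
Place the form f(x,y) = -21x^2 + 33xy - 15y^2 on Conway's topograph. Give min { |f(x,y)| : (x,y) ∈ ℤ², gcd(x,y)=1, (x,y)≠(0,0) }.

translate: b→9 (≡-33 mod 42), so (21,-33,15)→(21,9,3)
flip: (21,9,3)→(3,-9,21)
translate: b→3 (≡-9 mod 6), so (3,-9,21)→(3,3,15)
reduced (well bottom): (3,3,15) with a≤c, −a<b≤a
well minimum |f| = |-3| = 3 (negative-definite)

3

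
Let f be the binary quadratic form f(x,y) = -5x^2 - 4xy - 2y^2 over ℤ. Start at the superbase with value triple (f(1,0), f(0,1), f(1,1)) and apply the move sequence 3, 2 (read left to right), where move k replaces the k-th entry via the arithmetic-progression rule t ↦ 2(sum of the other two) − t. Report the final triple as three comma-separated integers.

start (-5,-2,-11) = (f(1,0),f(0,1),f(1,1))
replace slot 3: 2·((-5)+(-2)) − (-11) = -3 → (-5,-2,-3)
replace slot 2: 2·((-5)+(-3)) − (-2) = -14 → (-5,-14,-3)

-5,-14,-3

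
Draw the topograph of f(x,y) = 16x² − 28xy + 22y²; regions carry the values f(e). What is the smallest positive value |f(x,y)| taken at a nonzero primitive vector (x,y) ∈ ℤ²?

translate: b→4 (≡-28 mod 32), so (16,-28,22)→(16,4,10)
flip: (16,4,10)→(10,-4,16)
reduced (well bottom): (10,-4,16) with a≤c, −a<b≤a
well minimum = a = 10

10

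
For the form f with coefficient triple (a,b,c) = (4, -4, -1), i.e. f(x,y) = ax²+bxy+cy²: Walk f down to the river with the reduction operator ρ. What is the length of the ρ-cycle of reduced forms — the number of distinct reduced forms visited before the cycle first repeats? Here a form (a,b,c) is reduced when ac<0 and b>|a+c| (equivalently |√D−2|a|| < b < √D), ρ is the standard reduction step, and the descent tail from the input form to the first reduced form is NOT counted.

D = 32, ⌊√D⌋ = 5
descent: ρ → (-1,4,4)  [lands on river]
river: ρ → (4,4,-1)
ρ-cycle length = 2 (tail of 1 descent step not counted)

2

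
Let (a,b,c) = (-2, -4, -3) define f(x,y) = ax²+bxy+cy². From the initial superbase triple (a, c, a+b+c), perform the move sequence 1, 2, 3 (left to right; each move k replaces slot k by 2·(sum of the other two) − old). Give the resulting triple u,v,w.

start (-2,-3,-9) = (f(1,0),f(0,1),f(1,1))
replace slot 1: 2·((-3)+(-9)) − (-2) = -22 → (-22,-3,-9)
replace slot 2: 2·((-22)+(-9)) − (-3) = -59 → (-22,-59,-9)
replace slot 3: 2·((-22)+(-59)) − (-9) = -153 → (-22,-59,-153)

-22,-59,-153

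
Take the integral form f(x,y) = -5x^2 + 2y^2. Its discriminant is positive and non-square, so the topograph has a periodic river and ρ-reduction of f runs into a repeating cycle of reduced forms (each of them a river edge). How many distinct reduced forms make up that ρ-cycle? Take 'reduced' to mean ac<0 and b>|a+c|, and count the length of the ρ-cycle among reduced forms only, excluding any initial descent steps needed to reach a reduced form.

D = 40, ⌊√D⌋ = 6
descent: ρ → (2,4,-3)  [lands on river]
river: ρ → (-3,2,3)
river: ρ → (3,4,-2)
river: ρ → (-2,4,3)
river: ρ → (3,2,-3)
river: ρ → (-3,4,2)
ρ-cycle length = 6 (tail of 1 descent step not counted)

6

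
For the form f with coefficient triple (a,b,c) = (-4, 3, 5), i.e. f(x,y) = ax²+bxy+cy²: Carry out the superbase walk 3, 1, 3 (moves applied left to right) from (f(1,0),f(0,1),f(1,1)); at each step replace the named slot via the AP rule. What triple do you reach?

start (-4,5,4) = (f(1,0),f(0,1),f(1,1))
replace slot 3: 2·((-4)+5) − 4 = -2 → (-4,5,-2)
replace slot 1: 2·(5+(-2)) − (-4) = 10 → (10,5,-2)
replace slot 3: 2·(10+5) − (-2) = 32 → (10,5,32)

10,5,32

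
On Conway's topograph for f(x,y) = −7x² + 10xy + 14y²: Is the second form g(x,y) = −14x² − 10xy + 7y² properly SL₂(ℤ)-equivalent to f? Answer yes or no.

D₁ = 492, D₂ = 492
river cycle of f (length 6): (14, 18, -3), (-3, 18, 14), (14, 10, -7), (-7, 18, 6), (6, 18, -7), (-7, 10, 14)
river cycle of g (length 6): (7, 10, -14), (-14, 18, 3), (3, 18, -14), (-14, 10, 7), (7, 18, -6), (-6, 18, 7)
cycles differ ⇒ inequivalent

no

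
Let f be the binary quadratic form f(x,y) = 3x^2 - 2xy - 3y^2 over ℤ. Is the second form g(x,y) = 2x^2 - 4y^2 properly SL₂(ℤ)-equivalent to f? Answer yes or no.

D₁ = 40, D₂ = 32
discriminants differ ⇒ not SL₂(ℤ)-equivalent

no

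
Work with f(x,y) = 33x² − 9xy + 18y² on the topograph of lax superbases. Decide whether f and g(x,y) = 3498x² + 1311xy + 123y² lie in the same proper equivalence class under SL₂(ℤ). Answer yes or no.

D₁ = -2295, D₂ = -2295
f: flip: (33,-9,18)→(18,9,33)
f: reduced (well bottom): (18,9,33) with a≤c, −a<b≤a
g: flip: (3498,1311,123)→(123,-1311,3498)
g: translate: b→-81 (≡-1311 mod 246), so (123,-1311,3498)→(123,-81,18)
g: flip: (123,-81,18)→(18,81,123)
g: translate: b→9 (≡81 mod 36), so (18,81,123)→(18,9,33)
g: reduced (well bottom): (18,9,33) with a≤c, −a<b≤a
reduced forms (18, 9, 33) vs (18, 9, 33) ⇒ equivalent

yes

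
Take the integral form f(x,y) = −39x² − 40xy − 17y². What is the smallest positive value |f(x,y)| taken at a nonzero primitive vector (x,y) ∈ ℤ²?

translate: b→-38 (≡40 mod 78), so (39,40,17)→(39,-38,16)
flip: (39,-38,16)→(16,38,39)
translate: b→6 (≡38 mod 32), so (16,38,39)→(16,6,17)
reduced (well bottom): (16,6,17) with a≤c, −a<b≤a
well minimum |f| = |-16| = 16 (negative-definite)

16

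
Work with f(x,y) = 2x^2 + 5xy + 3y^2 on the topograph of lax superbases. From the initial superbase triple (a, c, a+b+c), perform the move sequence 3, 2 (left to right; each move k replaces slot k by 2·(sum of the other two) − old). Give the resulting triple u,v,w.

start (2,3,10) = (f(1,0),f(0,1),f(1,1))
replace slot 3: 2·(2+3) − 10 = 0 → (2,3,0)
replace slot 2: 2·(2+0) − 3 = 1 → (2,1,0)

2,1,0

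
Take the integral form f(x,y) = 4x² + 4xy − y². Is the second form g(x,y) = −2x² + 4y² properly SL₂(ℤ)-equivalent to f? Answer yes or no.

D₁ = 32, D₂ = 32
river cycle of f (length 2): (-1, 4, 4), (4, 4, -1)
river cycle of g (length 2): (-2, 4, 2), (2, 4, -2)
cycles differ ⇒ inequivalent

no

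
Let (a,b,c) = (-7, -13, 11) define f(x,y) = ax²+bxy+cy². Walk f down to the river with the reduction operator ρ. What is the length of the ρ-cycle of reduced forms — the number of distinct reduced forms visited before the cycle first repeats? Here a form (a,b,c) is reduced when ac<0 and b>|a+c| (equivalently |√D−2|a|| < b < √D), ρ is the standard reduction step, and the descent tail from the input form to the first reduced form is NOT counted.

D = 477, ⌊√D⌋ = 21
descent: ρ → (11,13,-7)  [lands on river]
river: ρ → (-7,15,9)
river: ρ → (9,21,-1)
river: ρ → (-1,21,9)
river: ρ → (9,15,-7)
river: ρ → (-7,13,11)
river: ρ → (11,9,-9)
river: ρ → (-9,9,11)
ρ-cycle length = 8 (tail of 1 descent step not counted)

8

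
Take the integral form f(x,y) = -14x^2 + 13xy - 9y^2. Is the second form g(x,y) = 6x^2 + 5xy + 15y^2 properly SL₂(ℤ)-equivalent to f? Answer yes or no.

D₁ = -335, D₂ = -335
f is negative-definite; reduce −f:
−f: flip: (14,-13,9)→(9,13,14)
−f: translate: b→-5 (≡13 mod 18), so (9,13,14)→(9,-5,10)
−f: reduced (well bottom): (9,-5,10) with a≤c, −a<b≤a
flip sign back: reduced form of f is (-9,5,-10)
g: reduced (well bottom): (6,5,15) with a≤c, −a<b≤a
reduced forms (-9, 5, -10) vs (6, 5, 15) ⇒ inequivalent

no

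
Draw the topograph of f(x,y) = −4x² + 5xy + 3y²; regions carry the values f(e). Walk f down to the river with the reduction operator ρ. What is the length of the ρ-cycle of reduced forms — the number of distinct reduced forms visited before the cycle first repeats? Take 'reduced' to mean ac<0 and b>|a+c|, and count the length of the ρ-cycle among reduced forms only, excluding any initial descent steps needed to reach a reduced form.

D = 73, ⌊√D⌋ = 8
river: ρ → (3,7,-2)
river: ρ → (-2,5,6)
river: ρ → (6,7,-1)
river: ρ → (-1,7,6)
river: ρ → (6,5,-2)
river: ρ → (-2,7,3)
river: ρ → (3,5,-4)
river: ρ → (-4,3,4)
river: ρ → (4,5,-3)
river: ρ → (-3,7,2)
river: ρ → (2,5,-6)
river: ρ → (-6,7,1)
river: ρ → (1,7,-6)
river: ρ → (-6,5,2)
river: ρ → (2,7,-3)
river: ρ → (-3,5,4)
river: ρ → (4,3,-4)
river: ρ → (-4,5,3)
ρ-cycle length = 18 (tail of 0 descent steps not counted)

18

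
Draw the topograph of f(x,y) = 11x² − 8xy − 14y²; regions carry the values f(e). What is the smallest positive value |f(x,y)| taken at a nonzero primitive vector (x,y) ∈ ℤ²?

descent: ρ → (-14,8,11)  [lands on river]
river: ρ → (11,14,-11)
river: ρ → (-11,8,14)
river: ρ → (14,20,-5)
river: ρ → (-5,20,14)
river: ρ → (14,8,-11)
river: ρ → (-11,14,11)
river: ρ → (11,8,-14)
river: ρ → (-14,20,5)
river: ρ → (5,20,-14)
closes: descent 1, river 10
min |a| on river = 5

5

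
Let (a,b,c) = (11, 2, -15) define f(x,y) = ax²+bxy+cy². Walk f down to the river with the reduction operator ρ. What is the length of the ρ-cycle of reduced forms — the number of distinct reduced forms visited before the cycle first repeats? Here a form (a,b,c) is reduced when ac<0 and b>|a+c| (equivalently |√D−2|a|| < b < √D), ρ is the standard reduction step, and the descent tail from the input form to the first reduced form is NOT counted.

D = 664, ⌊√D⌋ = 25
descent: ρ → (-15,-2,11)
descent: ρ → (11,24,-2)  [lands on river]
river: ρ → (-2,24,11)
river: ρ → (11,20,-6)
river: ρ → (-6,16,17)
river: ρ → (17,18,-5)
river: ρ → (-5,22,9)
river: ρ → (9,14,-13)
river: ρ → (-13,12,10)
river: ρ → (10,8,-15)
river: ρ → (-15,22,3)
river: ρ → (3,20,-22)
river: ρ → (-22,24,1)
river: ρ → (1,24,-22)
river: ρ → (-22,20,3)
river: ρ → (3,22,-15)
river: ρ → (-15,8,10)
river: ρ → (10,12,-13)
river: ρ → (-13,14,9)
river: ρ → (9,22,-5)
river: ρ → (-5,18,17)
river: ρ → (17,16,-6)
river: ρ → (-6,20,11)
ρ-cycle length = 22 (tail of 2 descent steps not counted)

22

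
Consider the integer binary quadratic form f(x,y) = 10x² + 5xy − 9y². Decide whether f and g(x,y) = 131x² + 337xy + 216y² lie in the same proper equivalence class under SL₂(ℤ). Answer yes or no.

D₁ = 385, D₂ = 385
river cycle of f (length 12): (-9, 13, 6), (6, 11, -11), (-11, 11, 6), (6, 13, -9), (-9, 5, 10), (10, 15, -4), (-4, 17, 6), (6, 19, -1), (-1, 19, 6), (6, 17, -4), … (2 more)
river cycle of g (length 12): (10, 5, -9), (-9, 13, 6), (6, 11, -11), (-11, 11, 6), (6, 13, -9), (-9, 5, 10), (10, 15, -4), (-4, 17, 6), (6, 19, -1), (-1, 19, 6), … (2 more)
cycles coincide ⇒ equivalent

yes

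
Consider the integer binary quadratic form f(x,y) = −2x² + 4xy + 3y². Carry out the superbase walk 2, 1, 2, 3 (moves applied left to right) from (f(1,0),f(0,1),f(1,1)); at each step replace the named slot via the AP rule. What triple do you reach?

start (-2,3,5) = (f(1,0),f(0,1),f(1,1))
replace slot 2: 2·((-2)+5) − 3 = 3 → (-2,3,5)
replace slot 1: 2·(3+5) − (-2) = 18 → (18,3,5)
replace slot 2: 2·(18+5) − 3 = 43 → (18,43,5)
replace slot 3: 2·(18+43) − 5 = 117 → (18,43,117)

18,43,117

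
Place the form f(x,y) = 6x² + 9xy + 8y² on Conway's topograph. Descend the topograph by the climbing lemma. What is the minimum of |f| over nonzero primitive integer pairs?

translate: b→-3 (≡9 mod 12), so (6,9,8)→(6,-3,5)
flip: (6,-3,5)→(5,3,6)
reduced (well bottom): (5,3,6) with a≤c, −a<b≤a
well minimum = a = 5

5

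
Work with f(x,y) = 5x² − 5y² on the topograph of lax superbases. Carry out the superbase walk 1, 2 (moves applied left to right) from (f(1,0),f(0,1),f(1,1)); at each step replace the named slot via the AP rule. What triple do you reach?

start (5,-5,0) = (f(1,0),f(0,1),f(1,1))
replace slot 1: 2·((-5)+0) − 5 = -15 → (-15,-5,0)
replace slot 2: 2·((-15)+0) − (-5) = -25 → (-15,-25,0)

-15,-25,0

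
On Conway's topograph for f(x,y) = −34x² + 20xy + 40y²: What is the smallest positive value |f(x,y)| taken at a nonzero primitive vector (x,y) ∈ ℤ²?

river: ρ → (40,60,-14)
river: ρ → (-14,52,56)
river: ρ → (56,60,-10)
river: ρ → (-10,60,56)
river: ρ → (56,52,-14)
river: ρ → (-14,60,40)
river: ρ → (40,20,-34)
river: ρ → (-34,48,26)
river: ρ → (26,56,-26)
river: ρ → (-26,48,34)
river: ρ → (34,20,-40)
river: ρ → (-40,60,14)
river: ρ → (14,52,-56)
river: ρ → (-56,60,10)
river: ρ → (10,60,-56)
river: ρ → (-56,52,14)
river: ρ → (14,60,-40)
river: ρ → (-40,20,34)
river: ρ → (34,48,-26)
river: ρ → (-26,56,26)
river: ρ → (26,48,-34)
river: ρ → (-34,20,40)
closes: descent 0, river 22
min |a| on river = 10

10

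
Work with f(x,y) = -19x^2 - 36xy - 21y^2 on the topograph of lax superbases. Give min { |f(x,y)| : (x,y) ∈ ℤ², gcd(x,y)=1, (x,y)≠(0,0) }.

translate: b→-2 (≡36 mod 38), so (19,36,21)→(19,-2,4)
flip: (19,-2,4)→(4,2,19)
reduced (well bottom): (4,2,19) with a≤c, −a<b≤a
well minimum |f| = |-4| = 4 (negative-definite)

4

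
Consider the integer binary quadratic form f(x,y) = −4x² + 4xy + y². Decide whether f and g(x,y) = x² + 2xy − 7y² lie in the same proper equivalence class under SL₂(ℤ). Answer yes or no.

D₁ = 32, D₂ = 32
river cycle of f (length 2): (1, 4, -4), (-4, 4, 1)
river cycle of g (length 2): (1, 4, -4), (-4, 4, 1)
cycles coincide ⇒ equivalent

yes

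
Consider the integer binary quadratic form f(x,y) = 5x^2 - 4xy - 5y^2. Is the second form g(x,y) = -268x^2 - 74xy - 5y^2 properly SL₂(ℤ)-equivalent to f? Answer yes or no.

D₁ = 116, D₂ = 116
river cycle of f (length 10): (-5, 4, 5), (5, 6, -4), (-4, 10, 1), (1, 10, -4), (-4, 6, 5), (5, 4, -5), (-5, 6, 4), (4, 10, -1), (-1, 10, 4), (4, 6, -5)
river cycle of g (length 10): (-5, 4, 5), (5, 6, -4), (-4, 10, 1), (1, 10, -4), (-4, 6, 5), (5, 4, -5), (-5, 6, 4), (4, 10, -1), (-1, 10, 4), (4, 6, -5)
cycles coincide ⇒ equivalent

yes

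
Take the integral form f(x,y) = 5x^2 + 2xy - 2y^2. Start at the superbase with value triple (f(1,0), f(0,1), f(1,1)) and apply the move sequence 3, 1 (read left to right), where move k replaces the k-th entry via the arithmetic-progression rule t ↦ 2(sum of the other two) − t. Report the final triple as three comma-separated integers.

start (5,-2,5) = (f(1,0),f(0,1),f(1,1))
replace slot 3: 2·(5+(-2)) − 5 = 1 → (5,-2,1)
replace slot 1: 2·((-2)+1) − 5 = -7 → (-7,-2,1)

-7,-2,1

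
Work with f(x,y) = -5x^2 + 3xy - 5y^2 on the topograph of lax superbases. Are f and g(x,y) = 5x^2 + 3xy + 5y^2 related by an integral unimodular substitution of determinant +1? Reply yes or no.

D₁ = -91, D₂ = -91
f is negative-definite; reduce −f:
−f: flip: (5,-3,5)→(5,3,5)
−f: reduced (well bottom): (5,3,5) with a≤c, −a<b≤a
flip sign back: reduced form of f is (-5,-3,-5)
g: reduced (well bottom): (5,3,5) with a≤c, −a<b≤a
reduced forms (-5, -3, -5) vs (5, 3, 5) ⇒ inequivalent

no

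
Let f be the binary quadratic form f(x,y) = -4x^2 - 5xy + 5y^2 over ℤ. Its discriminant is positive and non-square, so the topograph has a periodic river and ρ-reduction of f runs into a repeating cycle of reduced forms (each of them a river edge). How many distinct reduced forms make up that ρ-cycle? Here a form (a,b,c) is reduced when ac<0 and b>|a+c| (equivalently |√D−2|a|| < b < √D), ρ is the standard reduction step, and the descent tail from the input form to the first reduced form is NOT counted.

D = 105, ⌊√D⌋ = 10
descent: ρ → (5,5,-4)  [lands on river]
river: ρ → (-4,3,6)
river: ρ → (6,9,-1)
river: ρ → (-1,9,6)
river: ρ → (6,3,-4)
river: ρ → (-4,5,5)
ρ-cycle length = 6 (tail of 1 descent step not counted)

6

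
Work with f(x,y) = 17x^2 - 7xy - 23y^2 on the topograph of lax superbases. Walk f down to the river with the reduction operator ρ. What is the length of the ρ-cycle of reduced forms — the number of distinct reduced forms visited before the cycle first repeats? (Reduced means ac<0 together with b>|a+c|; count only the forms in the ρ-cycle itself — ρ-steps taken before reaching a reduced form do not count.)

D = 1613, ⌊√D⌋ = 40
descent: ρ → (-23,7,17)  [lands on river]
river: ρ → (17,27,-13)
river: ρ → (-13,25,19)
river: ρ → (19,13,-19)
river: ρ → (-19,25,13)
river: ρ → (13,27,-17)
river: ρ → (-17,7,23)
river: ρ → (23,39,-1)
river: ρ → (-1,39,23)
river: ρ → (23,7,-17)
river: ρ → (-17,27,13)
river: ρ → (13,25,-19)
river: ρ → (-19,13,19)
river: ρ → (19,25,-13)
river: ρ → (-13,27,17)
river: ρ → (17,7,-23)
river: ρ → (-23,39,1)
river: ρ → (1,39,-23)
ρ-cycle length = 18 (tail of 1 descent step not counted)

18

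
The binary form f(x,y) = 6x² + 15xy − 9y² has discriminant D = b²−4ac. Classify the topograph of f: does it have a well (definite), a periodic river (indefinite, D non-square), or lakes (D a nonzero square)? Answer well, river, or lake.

D = b²−4ac = 15² − 4·6·(-9) = 441
D = 21² is a perfect square ⇒ form factors over ℤ ⇒ lakes

lake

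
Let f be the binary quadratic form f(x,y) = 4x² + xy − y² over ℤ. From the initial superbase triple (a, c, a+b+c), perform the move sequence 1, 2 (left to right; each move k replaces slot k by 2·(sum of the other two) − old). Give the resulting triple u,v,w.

start (4,-1,4) = (f(1,0),f(0,1),f(1,1))
replace slot 1: 2·((-1)+4) − 4 = 2 → (2,-1,4)
replace slot 2: 2·(2+4) − (-1) = 13 → (2,13,4)

2,13,4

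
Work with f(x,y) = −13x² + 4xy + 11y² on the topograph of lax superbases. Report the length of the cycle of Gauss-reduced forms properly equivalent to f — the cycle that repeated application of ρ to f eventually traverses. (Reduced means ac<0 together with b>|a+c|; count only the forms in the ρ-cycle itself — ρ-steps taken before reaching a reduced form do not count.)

D = 588, ⌊√D⌋ = 24
river: ρ → (11,18,-6)
river: ρ → (-6,18,11)
river: ρ → (11,4,-13)
river: ρ → (-13,22,2)
river: ρ → (2,22,-13)
river: ρ → (-13,4,11)
ρ-cycle length = 6 (tail of 0 descent steps not counted)

6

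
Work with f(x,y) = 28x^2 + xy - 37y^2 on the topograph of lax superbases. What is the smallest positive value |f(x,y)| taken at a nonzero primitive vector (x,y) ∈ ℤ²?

descent: ρ → (-37,-1,28)
descent: ρ → (28,57,-8)  [lands on river]
river: ρ → (-8,55,35)
river: ρ → (35,15,-28)
river: ρ → (-28,41,22)
river: ρ → (22,47,-22)
river: ρ → (-22,41,28)
river: ρ → (28,15,-35)
river: ρ → (-35,55,8)
river: ρ → (8,57,-28)
river: ρ → (-28,55,10)
river: ρ → (10,45,-53)
river: ρ → (-53,61,2)
river: ρ → (2,63,-22)
river: ρ → (-22,25,40)
river: ρ → (40,55,-7)
river: ρ → (-7,57,32)
river: ρ → (32,7,-32)
river: ρ → (-32,57,7)
river: ρ → (7,55,-40)
river: ρ → (-40,25,22)
river: ρ → (22,63,-2)
river: ρ → (-2,61,53)
river: ρ → (53,45,-10)
river: ρ → (-10,55,28)
closes: descent 2, river 24
min |a| on river = 2

2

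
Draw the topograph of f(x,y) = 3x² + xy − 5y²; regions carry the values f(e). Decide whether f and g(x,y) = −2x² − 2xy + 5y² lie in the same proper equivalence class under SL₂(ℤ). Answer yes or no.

D₁ = 61, D₂ = 44
discriminants differ ⇒ not SL₂(ℤ)-equivalent

no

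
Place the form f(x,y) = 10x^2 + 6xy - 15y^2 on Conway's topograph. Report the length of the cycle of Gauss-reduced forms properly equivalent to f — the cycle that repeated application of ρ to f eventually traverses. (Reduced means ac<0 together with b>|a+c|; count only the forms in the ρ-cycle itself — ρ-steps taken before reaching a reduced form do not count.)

D = 636, ⌊√D⌋ = 25
river: ρ → (-15,24,1)
river: ρ → (1,24,-15)
river: ρ → (-15,6,10)
river: ρ → (10,14,-11)
river: ρ → (-11,8,13)
river: ρ → (13,18,-6)
river: ρ → (-6,18,13)
river: ρ → (13,8,-11)
river: ρ → (-11,14,10)
river: ρ → (10,6,-15)
ρ-cycle length = 10 (tail of 0 descent steps not counted)

10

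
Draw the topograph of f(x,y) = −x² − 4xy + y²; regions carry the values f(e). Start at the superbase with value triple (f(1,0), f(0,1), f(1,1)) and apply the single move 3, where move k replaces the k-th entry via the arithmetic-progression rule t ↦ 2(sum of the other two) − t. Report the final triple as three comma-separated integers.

start (-1,1,-4) = (f(1,0),f(0,1),f(1,1))
replace slot 3: 2·((-1)+1) − (-4) = 4 → (-1,1,4)

-1,1,4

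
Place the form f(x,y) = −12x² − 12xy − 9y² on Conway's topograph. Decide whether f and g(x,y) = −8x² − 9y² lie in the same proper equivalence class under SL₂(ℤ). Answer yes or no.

D₁ = -288, D₂ = -288
f is negative-definite; reduce −f:
−f: flip: (12,12,9)→(9,-12,12)
−f: translate: b→6 (≡-12 mod 18), so (9,-12,12)→(9,6,9)
−f: reduced (well bottom): (9,6,9) with a≤c, −a<b≤a
flip sign back: reduced form of f is (-9,-6,-9)
g is negative-definite; reduce −g:
−g: reduced (well bottom): (8,0,9) with a≤c, −a<b≤a
flip sign back: reduced form of g is (-8,0,-9)
reduced forms (-9, -6, -9) vs (-8, 0, -9) ⇒ inequivalent

no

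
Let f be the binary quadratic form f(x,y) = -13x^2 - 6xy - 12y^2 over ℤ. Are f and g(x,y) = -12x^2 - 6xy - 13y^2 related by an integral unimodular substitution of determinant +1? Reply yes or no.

D₁ = -588, D₂ = -588
f is negative-definite; reduce −f:
−f: flip: (13,6,12)→(12,-6,13)
−f: reduced (well bottom): (12,-6,13) with a≤c, −a<b≤a
flip sign back: reduced form of f is (-12,6,-13)
g is negative-definite; reduce −g:
−g: reduced (well bottom): (12,6,13) with a≤c, −a<b≤a
flip sign back: reduced form of g is (-12,-6,-13)
reduced forms (-12, 6, -13) vs (-12, -6, -13) ⇒ inequivalent

no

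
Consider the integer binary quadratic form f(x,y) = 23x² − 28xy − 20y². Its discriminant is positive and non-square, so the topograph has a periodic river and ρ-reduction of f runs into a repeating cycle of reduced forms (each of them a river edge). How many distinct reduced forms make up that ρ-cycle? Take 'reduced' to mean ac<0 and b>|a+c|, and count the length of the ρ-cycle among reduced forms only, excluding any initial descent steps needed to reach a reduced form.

D = 2624, ⌊√D⌋ = 51
descent: ρ → (-20,28,23)  [lands on river]
river: ρ → (23,18,-25)
river: ρ → (-25,32,16)
river: ρ → (16,32,-25)
river: ρ → (-25,18,23)
river: ρ → (23,28,-20)
river: ρ → (-20,12,31)
river: ρ → (31,50,-1)
river: ρ → (-1,50,31)
river: ρ → (31,12,-20)
ρ-cycle length = 10 (tail of 1 descent step not counted)

10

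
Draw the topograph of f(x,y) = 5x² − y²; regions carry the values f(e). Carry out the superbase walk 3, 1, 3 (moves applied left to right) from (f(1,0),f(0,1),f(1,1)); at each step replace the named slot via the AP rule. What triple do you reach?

start (5,-1,4) = (f(1,0),f(0,1),f(1,1))
replace slot 3: 2·(5+(-1)) − 4 = 4 → (5,-1,4)
replace slot 1: 2·((-1)+4) − 5 = 1 → (1,-1,4)
replace slot 3: 2·(1+(-1)) − 4 = -4 → (1,-1,-4)

1,-1,-4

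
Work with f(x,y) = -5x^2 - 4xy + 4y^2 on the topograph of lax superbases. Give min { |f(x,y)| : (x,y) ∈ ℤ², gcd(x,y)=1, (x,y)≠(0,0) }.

descent: ρ → (4,4,-5)  [lands on river]
river: ρ → (-5,6,3)
river: ρ → (3,6,-5)
river: ρ → (-5,4,4)
closes: descent 1, river 4
min |a| on river = 3

3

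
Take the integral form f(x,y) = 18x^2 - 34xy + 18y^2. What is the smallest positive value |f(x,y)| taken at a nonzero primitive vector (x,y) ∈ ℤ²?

translate: b→2 (≡-34 mod 36), so (18,-34,18)→(18,2,2)
flip: (18,2,2)→(2,-2,18)
translate: b→2 (≡-2 mod 4), so (2,-2,18)→(2,2,18)
reduced (well bottom): (2,2,18) with a≤c, −a<b≤a
well minimum = a = 2

2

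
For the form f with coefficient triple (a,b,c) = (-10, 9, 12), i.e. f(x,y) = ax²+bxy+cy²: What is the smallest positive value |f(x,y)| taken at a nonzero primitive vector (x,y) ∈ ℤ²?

river: ρ → (12,15,-7)
river: ρ → (-7,13,14)
river: ρ → (14,15,-6)
river: ρ → (-6,21,5)
river: ρ → (5,19,-10)
river: ρ → (-10,21,3)
river: ρ → (3,21,-10)
river: ρ → (-10,19,5)
river: ρ → (5,21,-6)
river: ρ → (-6,15,14)
river: ρ → (14,13,-7)
river: ρ → (-7,15,12)
river: ρ → (12,9,-10)
river: ρ → (-10,11,11)
river: ρ → (11,11,-10)
river: ρ → (-10,9,12)
closes: descent 0, river 16
min |a| on river = 3

3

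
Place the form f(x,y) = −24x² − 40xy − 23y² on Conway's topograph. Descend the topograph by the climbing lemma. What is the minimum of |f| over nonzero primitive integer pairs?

translate: b→-8 (≡40 mod 48), so (24,40,23)→(24,-8,7)
flip: (24,-8,7)→(7,8,24)
translate: b→-6 (≡8 mod 14), so (7,8,24)→(7,-6,23)
reduced (well bottom): (7,-6,23) with a≤c, −a<b≤a
well minimum |f| = |-7| = 7 (negative-definite)

7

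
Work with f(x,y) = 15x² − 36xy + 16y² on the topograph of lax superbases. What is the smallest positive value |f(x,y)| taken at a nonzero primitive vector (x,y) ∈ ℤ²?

descent: ρ → (16,4,-5)
descent: ρ → (-5,16,4)  [lands on river]
river: ρ → (4,16,-5)
river: ρ → (-5,14,7)
river: ρ → (7,14,-5)
closes: descent 2, river 4
min |a| on river = 4

4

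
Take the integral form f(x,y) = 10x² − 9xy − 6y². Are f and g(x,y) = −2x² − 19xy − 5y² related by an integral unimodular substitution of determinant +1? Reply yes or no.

D₁ = 321, D₂ = 321
river cycle of f (length 6): (-6, 9, 10), (10, 11, -5), (-5, 9, 12), (12, 15, -2), (-2, 17, 4), (4, 15, -6)
river cycle of g (length 6): (-5, 9, 12), (12, 15, -2), (-2, 17, 4), (4, 15, -6), (-6, 9, 10), (10, 11, -5)
cycles coincide ⇒ equivalent

yes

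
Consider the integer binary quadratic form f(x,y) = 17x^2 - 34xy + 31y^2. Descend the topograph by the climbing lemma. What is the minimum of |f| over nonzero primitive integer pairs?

translate: b→0 (≡-34 mod 34), so (17,-34,31)→(17,0,14)
flip: (17,0,14)→(14,0,17)
reduced (well bottom): (14,0,17) with a≤c, −a<b≤a
well minimum = a = 14

14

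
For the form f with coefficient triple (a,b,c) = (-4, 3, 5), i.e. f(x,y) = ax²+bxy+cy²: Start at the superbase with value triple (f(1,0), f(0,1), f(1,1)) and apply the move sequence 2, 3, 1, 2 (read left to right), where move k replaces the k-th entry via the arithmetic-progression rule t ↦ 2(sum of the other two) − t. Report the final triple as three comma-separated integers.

start (-4,5,4) = (f(1,0),f(0,1),f(1,1))
replace slot 2: 2·((-4)+4) − 5 = -5 → (-4,-5,4)
replace slot 3: 2·((-4)+(-5)) − 4 = -22 → (-4,-5,-22)
replace slot 1: 2·((-5)+(-22)) − (-4) = -50 → (-50,-5,-22)
replace slot 2: 2·((-50)+(-22)) − (-5) = -139 → (-50,-139,-22)

-50,-139,-22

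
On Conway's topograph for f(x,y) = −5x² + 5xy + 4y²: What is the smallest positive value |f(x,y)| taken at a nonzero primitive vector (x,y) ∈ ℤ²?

river: ρ → (4,3,-6)
river: ρ → (-6,9,1)
river: ρ → (1,9,-6)
river: ρ → (-6,3,4)
river: ρ → (4,5,-5)
river: ρ → (-5,5,4)
closes: descent 0, river 6
min |a| on river = 1

1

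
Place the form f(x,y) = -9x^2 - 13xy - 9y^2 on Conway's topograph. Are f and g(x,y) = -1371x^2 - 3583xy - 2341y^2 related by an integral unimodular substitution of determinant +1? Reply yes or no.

D₁ = -155, D₂ = -155
f is negative-definite; reduce −f:
−f: translate: b→-5 (≡13 mod 18), so (9,13,9)→(9,-5,5)
−f: flip: (9,-5,5)→(5,5,9)
−f: reduced (well bottom): (5,5,9) with a≤c, −a<b≤a
flip sign back: reduced form of f is (-5,-5,-9)
g is negative-definite; reduce −g:
−g: translate: b→841 (≡3583 mod 2742), so (1371,3583,2341)→(1371,841,129)
−g: flip: (1371,841,129)→(129,-841,1371)
−g: translate: b→-67 (≡-841 mod 258), so (129,-841,1371)→(129,-67,9)
−g: flip: (129,-67,9)→(9,67,129)
−g: translate: b→-5 (≡67 mod 18), so (9,67,129)→(9,-5,5)
−g: flip: (9,-5,5)→(5,5,9)
−g: reduced (well bottom): (5,5,9) with a≤c, −a<b≤a
flip sign back: reduced form of g is (-5,-5,-9)
reduced forms (-5, -5, -9) vs (-5, -5, -9) ⇒ equivalent

yes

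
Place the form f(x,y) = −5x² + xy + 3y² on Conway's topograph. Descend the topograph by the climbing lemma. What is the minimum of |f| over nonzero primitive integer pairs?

descent: ρ → (3,5,-3)  [lands on river]
river: ρ → (-3,7,1)
river: ρ → (1,7,-3)
river: ρ → (-3,5,3)
river: ρ → (3,7,-1)
river: ρ → (-1,7,3)
closes: descent 1, river 6
min |a| on river = 1

1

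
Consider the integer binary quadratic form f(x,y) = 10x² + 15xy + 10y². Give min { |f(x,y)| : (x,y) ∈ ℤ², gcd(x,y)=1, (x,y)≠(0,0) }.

translate: b→-5 (≡15 mod 20), so (10,15,10)→(10,-5,5)
flip: (10,-5,5)→(5,5,10)
reduced (well bottom): (5,5,10) with a≤c, −a<b≤a
well minimum = a = 5

5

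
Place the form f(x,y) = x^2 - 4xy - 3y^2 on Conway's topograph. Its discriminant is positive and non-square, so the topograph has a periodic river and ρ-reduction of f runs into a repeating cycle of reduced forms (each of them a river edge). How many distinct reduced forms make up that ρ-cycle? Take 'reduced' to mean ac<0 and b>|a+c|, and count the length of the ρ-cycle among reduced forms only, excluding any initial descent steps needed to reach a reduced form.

D = 28, ⌊√D⌋ = 5
descent: ρ → (-3,4,1)  [lands on river]
river: ρ → (1,4,-3)
river: ρ → (-3,2,2)
river: ρ → (2,2,-3)
ρ-cycle length = 4 (tail of 1 descent step not counted)

4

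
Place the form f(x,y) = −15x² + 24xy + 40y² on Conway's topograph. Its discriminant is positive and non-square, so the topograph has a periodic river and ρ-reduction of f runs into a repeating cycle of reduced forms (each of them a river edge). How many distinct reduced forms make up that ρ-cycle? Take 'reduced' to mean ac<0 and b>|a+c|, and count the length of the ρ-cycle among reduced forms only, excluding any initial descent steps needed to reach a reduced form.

D = 2976, ⌊√D⌋ = 54
descent: ρ → (40,-24,-15)
descent: ρ → (-15,54,1)  [lands on river]
river: ρ → (1,54,-15)
river: ρ → (-15,36,28)
river: ρ → (28,20,-23)
river: ρ → (-23,26,25)
river: ρ → (25,24,-24)
river: ρ → (-24,24,25)
river: ρ → (25,26,-23)
river: ρ → (-23,20,28)
river: ρ → (28,36,-15)
ρ-cycle length = 10 (tail of 2 descent steps not counted)

10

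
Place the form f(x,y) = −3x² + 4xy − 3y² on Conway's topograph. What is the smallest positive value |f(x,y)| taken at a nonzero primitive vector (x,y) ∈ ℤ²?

translate: b→2 (≡-4 mod 6), so (3,-4,3)→(3,2,2)
flip: (3,2,2)→(2,-2,3)
translate: b→2 (≡-2 mod 4), so (2,-2,3)→(2,2,3)
reduced (well bottom): (2,2,3) with a≤c, −a<b≤a
well minimum |f| = |-2| = 2 (negative-definite)

2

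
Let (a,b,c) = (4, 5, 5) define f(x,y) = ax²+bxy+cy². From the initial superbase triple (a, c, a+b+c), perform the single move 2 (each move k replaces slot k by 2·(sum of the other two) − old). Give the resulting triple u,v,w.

start (4,5,14) = (f(1,0),f(0,1),f(1,1))
replace slot 2: 2·(4+14) − 5 = 31 → (4,31,14)

4,31,14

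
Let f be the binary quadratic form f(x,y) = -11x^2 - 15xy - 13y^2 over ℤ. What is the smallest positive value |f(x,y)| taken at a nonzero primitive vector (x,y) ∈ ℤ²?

translate: b→-7 (≡15 mod 22), so (11,15,13)→(11,-7,9)
flip: (11,-7,9)→(9,7,11)
reduced (well bottom): (9,7,11) with a≤c, −a<b≤a
well minimum |f| = |-9| = 9 (negative-definite)

9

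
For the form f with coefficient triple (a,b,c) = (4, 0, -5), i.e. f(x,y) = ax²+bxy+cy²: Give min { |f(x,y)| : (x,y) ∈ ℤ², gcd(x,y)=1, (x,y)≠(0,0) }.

descent: ρ → (-5,0,4)
descent: ρ → (4,8,-1)  [lands on river]
river: ρ → (-1,8,4)
closes: descent 2, river 2
min |a| on river = 1

1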